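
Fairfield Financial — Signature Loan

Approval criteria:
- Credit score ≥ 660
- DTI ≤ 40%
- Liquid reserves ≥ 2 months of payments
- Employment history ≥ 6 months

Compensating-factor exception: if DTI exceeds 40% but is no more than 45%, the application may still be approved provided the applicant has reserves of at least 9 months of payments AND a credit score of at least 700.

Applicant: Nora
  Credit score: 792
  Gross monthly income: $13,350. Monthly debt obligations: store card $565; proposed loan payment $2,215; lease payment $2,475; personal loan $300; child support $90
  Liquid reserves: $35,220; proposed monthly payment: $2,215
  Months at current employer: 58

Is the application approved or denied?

Approved

Credit score 792 ≥ 660 (meets base)
Total debts = (565 + 2,215 + 2,475 + 300 + 90) = 5,645. DTI = 5,645/13,350 = 42.3% > 40% — standard DTI limit exceeded.
Liquid reserves cover 35,220/2,215 = 15.9 months — ≥ 2 required
Employment 58 ≥ 6 months
DTI 42.3% is within the 40%–45% exception band; checking compensating factors.
Reserves 15.9 ≥ 9 months; credit score 792 ≥ 700.
Both compensating conditions met → exception applies.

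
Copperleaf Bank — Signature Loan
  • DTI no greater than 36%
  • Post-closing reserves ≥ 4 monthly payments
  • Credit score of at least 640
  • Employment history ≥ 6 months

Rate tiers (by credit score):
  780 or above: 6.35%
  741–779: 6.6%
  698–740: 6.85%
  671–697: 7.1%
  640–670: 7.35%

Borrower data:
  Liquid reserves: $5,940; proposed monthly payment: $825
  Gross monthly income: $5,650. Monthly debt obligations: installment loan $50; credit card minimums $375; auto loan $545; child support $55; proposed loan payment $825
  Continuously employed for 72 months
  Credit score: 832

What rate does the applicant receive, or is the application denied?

Approved at 6.35%

Credit score 832 ≥ 640 (meets minimum)
Liquid reserves cover 5,940/825 = 7.2 months — ≥ 4 required
Employment 72 ≥ 6 months
Total monthly debts = (50 + 375 + 545 + 55 + 825) = 1,850. DTI = 1,850/5,650 = 32.7% ≤ 36%
All requirements met. Score 832 falls in the 780 or above tier → 6.35%.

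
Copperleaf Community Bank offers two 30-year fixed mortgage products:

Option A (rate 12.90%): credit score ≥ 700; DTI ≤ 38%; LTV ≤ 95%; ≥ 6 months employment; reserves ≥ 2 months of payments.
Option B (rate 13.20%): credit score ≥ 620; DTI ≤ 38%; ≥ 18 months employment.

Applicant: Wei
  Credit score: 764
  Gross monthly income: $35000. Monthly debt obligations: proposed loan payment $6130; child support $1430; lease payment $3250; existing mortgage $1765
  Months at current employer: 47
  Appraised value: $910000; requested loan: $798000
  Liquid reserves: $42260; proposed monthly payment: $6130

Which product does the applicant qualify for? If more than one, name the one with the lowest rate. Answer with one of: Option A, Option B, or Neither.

Option A

Total debts = (6,130 + 1,430 + 3,250 + 1,765) = 12,575; DTI = 12,575/35,000 = 35.9%.
LTV = 798,000/910,000 = 87.7%.
Reserves = 42,260/6,130 = 6.9 months.
Option A: score 764 ≥ 700; DTI 35.9% ≤ 38%; LTV 87.7% ≤ 95%; employment 47 ≥ 6 mo; reserves 6.9 ≥ 2 mo → qualifies.
Option B: score 764 ≥ 620; DTI 35.9% ≤ 38%; employment 47 ≥ 18 mo → qualifies.
Qualifying: Option A, Option B. Lowest rate is 12.90% → Option A.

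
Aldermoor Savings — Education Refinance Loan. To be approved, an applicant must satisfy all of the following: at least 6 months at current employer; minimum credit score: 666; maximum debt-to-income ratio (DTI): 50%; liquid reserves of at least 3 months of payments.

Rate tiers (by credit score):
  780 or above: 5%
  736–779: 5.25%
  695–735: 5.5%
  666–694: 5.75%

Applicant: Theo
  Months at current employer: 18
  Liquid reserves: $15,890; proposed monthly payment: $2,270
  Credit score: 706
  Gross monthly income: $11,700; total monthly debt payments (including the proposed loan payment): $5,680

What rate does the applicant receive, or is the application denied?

Credit score 706 ≥ 666 (meets minimum)
Employment 18 ≥ 6 months
Reserves = 15,890/2,270 = 7.0 months ≥ 3
DTI = 5,680/11,700 = 48.5% ≤ 50%
All requirements met. Score 706 falls in the 695–735 tier → 5.5%.

Approved at 5.5%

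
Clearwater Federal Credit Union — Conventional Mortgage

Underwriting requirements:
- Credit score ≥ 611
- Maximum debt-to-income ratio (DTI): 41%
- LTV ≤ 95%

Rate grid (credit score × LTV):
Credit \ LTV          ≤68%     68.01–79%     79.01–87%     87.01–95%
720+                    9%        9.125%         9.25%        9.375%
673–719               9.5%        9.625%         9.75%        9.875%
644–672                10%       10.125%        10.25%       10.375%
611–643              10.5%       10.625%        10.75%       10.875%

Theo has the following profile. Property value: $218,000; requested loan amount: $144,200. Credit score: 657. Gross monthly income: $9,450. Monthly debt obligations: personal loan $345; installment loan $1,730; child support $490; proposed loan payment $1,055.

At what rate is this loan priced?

Credit score 657 ≥ 611; Total monthly debts = (345 + 1,730 + 490 + 1,055) = 3,620. Debt-to-income = 3,620/9,450 = 38.3% — meets 41% limit
Loan-to-value = 144,200/218,000 = 66.1% — pass (95% max)
Row: 657 falls in 644–672. Column: 66.1% falls in ≤68%. Rate = 10%.

10%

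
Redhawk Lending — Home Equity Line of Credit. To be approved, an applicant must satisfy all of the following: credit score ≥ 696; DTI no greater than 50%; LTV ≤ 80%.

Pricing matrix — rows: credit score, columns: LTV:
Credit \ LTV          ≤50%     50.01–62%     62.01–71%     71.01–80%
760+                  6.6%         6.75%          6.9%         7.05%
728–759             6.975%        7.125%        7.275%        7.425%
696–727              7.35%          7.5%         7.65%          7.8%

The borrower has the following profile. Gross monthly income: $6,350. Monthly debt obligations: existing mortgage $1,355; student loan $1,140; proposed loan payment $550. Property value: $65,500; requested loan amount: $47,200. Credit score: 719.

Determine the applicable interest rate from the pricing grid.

7.8%

Credit score 719 ≥ 696; Total monthly debts = (1,355 + 1,140 + 550) = 3,045. Debt-to-income = 3,045/6,350 = 48% — meets 50% limit
LTV = 47,200/65,500 = 72.1% ≤ 80%
Credit 719 → row 696–727; LTV 72.1% → column 71.01–80%. Grid cell → 7.8%.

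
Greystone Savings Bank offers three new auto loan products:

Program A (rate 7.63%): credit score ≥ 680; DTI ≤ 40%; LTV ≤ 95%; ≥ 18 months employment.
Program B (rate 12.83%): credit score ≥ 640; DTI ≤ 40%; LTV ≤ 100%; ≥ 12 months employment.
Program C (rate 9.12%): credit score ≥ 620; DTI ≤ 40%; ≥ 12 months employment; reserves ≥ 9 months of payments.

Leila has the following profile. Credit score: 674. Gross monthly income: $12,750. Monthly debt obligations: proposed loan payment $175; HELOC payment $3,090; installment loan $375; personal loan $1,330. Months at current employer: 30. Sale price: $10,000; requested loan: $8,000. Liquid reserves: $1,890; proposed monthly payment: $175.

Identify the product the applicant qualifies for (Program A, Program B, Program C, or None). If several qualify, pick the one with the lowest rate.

Total debts = (175 + 3,090 + 375 + 1,330) = 4,970; DTI = 4,970/12,750 = 39%.
LTV = 8,000/10,000 = 80%.
Reserves = 1,890/175 = 10.8 months.
Program A: score 674 < 680; DTI 39% ≤ 40%; LTV 80% ≤ 95%; employment 30 ≥ 18 mo → does not qualify.
Program B: score 674 ≥ 640; DTI 39% ≤ 40%; LTV 80% ≤ 100%; employment 30 ≥ 12 mo → qualifies.
Program C: score 674 ≥ 620; DTI 39% ≤ 40%; employment 30 ≥ 12 mo; reserves 10.8 ≥ 9 mo → qualifies.
Qualifying: Program B, Program C. Lowest rate is 9.12% → Program C.

Program C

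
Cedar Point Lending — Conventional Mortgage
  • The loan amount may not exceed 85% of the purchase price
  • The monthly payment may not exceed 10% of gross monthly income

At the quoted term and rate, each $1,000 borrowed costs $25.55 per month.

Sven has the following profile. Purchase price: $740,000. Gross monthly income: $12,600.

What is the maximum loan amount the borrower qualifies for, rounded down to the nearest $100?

Payment cap: 10% × $12,600 = $1,260/month.
At $25.55 per $1,000, that supports 1,260/25.55 × 1,000 ≈ $49,315 → $49,300.
LTV cap: 85% × $740,000 = $629,000 → $629,000.
Binding constraint: payment-to-income.

$49,300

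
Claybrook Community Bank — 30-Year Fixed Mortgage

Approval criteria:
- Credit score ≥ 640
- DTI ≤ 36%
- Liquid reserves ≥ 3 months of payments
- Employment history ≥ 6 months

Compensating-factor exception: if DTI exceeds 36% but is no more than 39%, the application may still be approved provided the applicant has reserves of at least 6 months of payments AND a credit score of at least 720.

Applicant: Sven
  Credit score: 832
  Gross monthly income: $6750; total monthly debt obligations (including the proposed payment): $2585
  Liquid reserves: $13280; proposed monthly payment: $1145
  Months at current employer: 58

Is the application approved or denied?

Approved

Credit score 832 ≥ 640 (meets base)
DTI = 2,585/6,750 = 38.3% > 36% — standard DTI limit exceeded.
Reserves: 13,280 ÷ 1,145 = 11.6 months (meets 3-month minimum)
Employment 58 ≥ 6 months
38.3% falls in the override range (36%–39%), so the compensating-factor test applies.
Override check — reserves: 11.6 mo (ok); score: 832 (ok).
Both compensating conditions met → exception applies.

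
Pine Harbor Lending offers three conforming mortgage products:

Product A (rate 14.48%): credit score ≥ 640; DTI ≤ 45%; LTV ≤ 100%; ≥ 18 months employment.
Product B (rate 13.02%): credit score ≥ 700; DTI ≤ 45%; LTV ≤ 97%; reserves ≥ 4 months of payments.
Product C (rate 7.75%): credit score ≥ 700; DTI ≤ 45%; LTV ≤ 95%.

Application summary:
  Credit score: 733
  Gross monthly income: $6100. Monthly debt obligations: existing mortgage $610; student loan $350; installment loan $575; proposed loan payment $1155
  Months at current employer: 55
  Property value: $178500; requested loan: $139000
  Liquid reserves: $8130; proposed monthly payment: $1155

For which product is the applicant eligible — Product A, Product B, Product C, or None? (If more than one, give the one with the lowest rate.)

Total debts = (610 + 350 + 575 + 1,155) = 2,690; DTI = 2,690/6,100 = 44.1%.
LTV = 139,000/178,500 = 77.9%.
Reserves = 8,130/1,155 = 7.0 months.
Product A: score 733 ≥ 640; DTI 44.1% ≤ 45%; LTV 77.9% ≤ 100%; employment 55 ≥ 18 mo → qualifies.
Product B: score 733 ≥ 700; DTI 44.1% ≤ 45%; LTV 77.9% ≤ 97%; reserves 7.0 ≥ 4 mo → qualifies.
Product C: score 733 ≥ 700; DTI 44.1% ≤ 45%; LTV 77.9% ≤ 95% → qualifies.
Qualifying: Product A, Product B, Product C. Lowest rate is 7.75% → Product C.

Product C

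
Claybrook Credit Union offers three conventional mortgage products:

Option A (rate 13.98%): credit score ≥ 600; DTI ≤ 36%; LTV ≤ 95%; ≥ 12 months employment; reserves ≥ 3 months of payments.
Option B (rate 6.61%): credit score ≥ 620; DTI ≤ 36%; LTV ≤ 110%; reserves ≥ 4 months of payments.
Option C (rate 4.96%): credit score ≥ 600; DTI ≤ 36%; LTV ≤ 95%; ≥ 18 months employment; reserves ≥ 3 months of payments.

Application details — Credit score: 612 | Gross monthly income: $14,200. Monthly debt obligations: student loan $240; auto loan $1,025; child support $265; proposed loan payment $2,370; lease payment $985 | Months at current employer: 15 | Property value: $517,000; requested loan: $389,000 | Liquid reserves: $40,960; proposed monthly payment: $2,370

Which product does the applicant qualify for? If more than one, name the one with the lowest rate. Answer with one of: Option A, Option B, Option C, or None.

Total debts = (240 + 1,025 + 265 + 2,370 + 985) = 4,885; DTI = 4,885/14,200 = 34.4%.
LTV = 389,000/517,000 = 75.2%.
Reserves = 40,960/2,370 = 17.3 months.
Option A: score 612 ≥ 600; DTI 34.4% ≤ 36%; LTV 75.2% ≤ 95%; employment 15 ≥ 12 mo; reserves 17.3 ≥ 3 mo → qualifies.
Option B: score 612 < 620; DTI 34.4% ≤ 36%; LTV 75.2% ≤ 110%; reserves 17.3 ≥ 4 mo → does not qualify.
Option C: score 612 ≥ 600; DTI 34.4% ≤ 36%; LTV 75.2% ≤ 95%; employment 15 < 18 mo; reserves 17.3 ≥ 3 mo → does not qualify.

Option A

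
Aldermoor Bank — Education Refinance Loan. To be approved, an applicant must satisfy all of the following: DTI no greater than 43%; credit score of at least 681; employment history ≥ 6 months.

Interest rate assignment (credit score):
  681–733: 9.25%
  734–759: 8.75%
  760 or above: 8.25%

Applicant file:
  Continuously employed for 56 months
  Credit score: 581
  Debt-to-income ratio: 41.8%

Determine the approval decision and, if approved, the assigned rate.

Credit score 581 < 681 (below minimum)
Employment 56 ≥ 6 months
Debt-to-income 41.8% vs 43% cap — pass
Not all requirements met → denied.

Denied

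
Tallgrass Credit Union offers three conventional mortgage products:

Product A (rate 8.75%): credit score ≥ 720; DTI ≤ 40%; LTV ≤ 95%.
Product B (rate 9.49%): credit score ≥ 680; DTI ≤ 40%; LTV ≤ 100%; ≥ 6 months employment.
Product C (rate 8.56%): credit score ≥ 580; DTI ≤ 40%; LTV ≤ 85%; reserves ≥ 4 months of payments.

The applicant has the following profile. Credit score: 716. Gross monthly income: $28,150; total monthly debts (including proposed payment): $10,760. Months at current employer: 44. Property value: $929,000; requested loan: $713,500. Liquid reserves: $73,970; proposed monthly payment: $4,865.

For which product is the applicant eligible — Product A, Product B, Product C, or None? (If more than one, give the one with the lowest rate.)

DTI = 10,760/28,150 = 38.2%.
LTV = 713,500/929,000 = 76.8%.
Reserves = 73,970/4,865 = 15.2 months.
Product A: score 716 < 720; DTI 38.2% ≤ 40%; LTV 76.8% ≤ 95% → does not qualify.
Product B: score 716 ≥ 680; DTI 38.2% ≤ 40%; LTV 76.8% ≤ 100%; employment 44 ≥ 6 mo → qualifies.
Product C: score 716 ≥ 580; DTI 38.2% ≤ 40%; LTV 76.8% ≤ 85%; reserves 15.2 ≥ 4 mo → qualifies.
Qualifying: Product B, Product C. Lowest rate is 8.56% → Product C.

Product C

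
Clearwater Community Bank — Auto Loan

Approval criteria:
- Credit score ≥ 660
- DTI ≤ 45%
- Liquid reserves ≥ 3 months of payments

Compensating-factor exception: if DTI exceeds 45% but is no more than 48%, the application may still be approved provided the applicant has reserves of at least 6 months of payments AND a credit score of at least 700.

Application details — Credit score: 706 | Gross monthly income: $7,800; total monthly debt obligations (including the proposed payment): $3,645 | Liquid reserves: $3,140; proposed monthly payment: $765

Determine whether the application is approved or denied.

Credit score 706 ≥ 660 (meets base)
DTI: 3,645 ÷ 7,800 = 46.7%, over the 45% base limit.
Reserves: 3,140 ÷ 765 = 4.1 months (meets 3-month minimum)
46.7% falls in the override range (45%–48%), so the compensating-factor test applies.
Override check — reserves: 4.1 mo (short of 6); score: 706 (ok).
Override conditions not both satisfied; exception does not apply.

Denied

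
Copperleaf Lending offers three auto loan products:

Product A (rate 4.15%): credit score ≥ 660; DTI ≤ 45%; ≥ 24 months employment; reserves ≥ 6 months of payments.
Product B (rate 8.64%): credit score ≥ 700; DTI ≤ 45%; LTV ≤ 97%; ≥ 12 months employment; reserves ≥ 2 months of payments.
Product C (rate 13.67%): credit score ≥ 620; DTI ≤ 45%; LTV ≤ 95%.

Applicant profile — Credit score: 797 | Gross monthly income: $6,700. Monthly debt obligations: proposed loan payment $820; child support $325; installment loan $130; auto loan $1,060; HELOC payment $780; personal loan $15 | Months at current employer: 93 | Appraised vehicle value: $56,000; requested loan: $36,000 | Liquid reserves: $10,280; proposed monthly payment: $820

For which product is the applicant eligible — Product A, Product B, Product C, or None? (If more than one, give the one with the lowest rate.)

Total debts = (820 + 325 + 130 + 1,060 + 780 + 15) = 3,130; DTI = 3,130/6,700 = 46.7%.
LTV = 36,000/56,000 = 64.3%.
Reserves = 10,280/820 = 12.5 months.
Product A: score 797 ≥ 660; DTI 46.7% > 45%; employment 93 ≥ 24 mo; reserves 12.5 ≥ 6 mo → does not qualify.
Product B: score 797 ≥ 700; DTI 46.7% > 45%; LTV 64.3% ≤ 97%; employment 93 ≥ 12 mo; reserves 12.5 ≥ 2 mo → does not qualify.
Product C: score 797 ≥ 620; DTI 46.7% > 45%; LTV 64.3% ≤ 95% → does not qualify.

None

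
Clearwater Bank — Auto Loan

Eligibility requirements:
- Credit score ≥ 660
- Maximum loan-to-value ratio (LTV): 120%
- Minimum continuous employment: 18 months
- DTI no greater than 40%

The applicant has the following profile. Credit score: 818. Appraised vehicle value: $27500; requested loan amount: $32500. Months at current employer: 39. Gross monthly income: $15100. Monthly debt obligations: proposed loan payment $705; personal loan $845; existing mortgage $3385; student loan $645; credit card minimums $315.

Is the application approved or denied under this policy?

Approved

Credit score 818 ≥ 660 (meets)
Loan-to-value = 32,500/27,500 = 118.2% — pass (120% max)
Employment 39 ≥ 18 months
Total monthly debts = (705 + 845 + 3,385 + 645 + 315) = 5,895. Debt-to-income = 5,895/15,100 = 39% — meets 40% limit
All criteria satisfied.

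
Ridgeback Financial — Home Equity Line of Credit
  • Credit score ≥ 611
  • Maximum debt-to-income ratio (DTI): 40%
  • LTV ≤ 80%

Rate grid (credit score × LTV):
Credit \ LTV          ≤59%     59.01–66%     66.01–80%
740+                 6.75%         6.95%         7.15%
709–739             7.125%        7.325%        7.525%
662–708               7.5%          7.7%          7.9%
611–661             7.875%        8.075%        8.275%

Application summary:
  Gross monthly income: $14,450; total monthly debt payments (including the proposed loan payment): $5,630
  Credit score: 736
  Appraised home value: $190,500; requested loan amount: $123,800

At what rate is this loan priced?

Credit score 736 ≥ 611; DTI: 5,630 ÷ 14,450 = 39%, within the 40% cap
LTV = 123,800/190,500 = 65% ≤ 80%
Row: 736 falls in 709–739. Column: 65% falls in 59.01–66%. Rate = 7.325%.

7.325%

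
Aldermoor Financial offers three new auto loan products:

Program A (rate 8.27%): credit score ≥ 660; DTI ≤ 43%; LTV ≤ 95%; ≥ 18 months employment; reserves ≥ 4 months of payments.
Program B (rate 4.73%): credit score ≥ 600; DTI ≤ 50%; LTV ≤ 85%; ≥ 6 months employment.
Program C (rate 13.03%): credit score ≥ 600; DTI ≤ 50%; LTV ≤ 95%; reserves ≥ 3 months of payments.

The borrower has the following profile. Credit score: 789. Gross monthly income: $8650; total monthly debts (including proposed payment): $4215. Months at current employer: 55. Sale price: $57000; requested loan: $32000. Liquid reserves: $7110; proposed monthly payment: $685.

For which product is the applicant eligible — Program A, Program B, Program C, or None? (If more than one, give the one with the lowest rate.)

Program B

DTI = 4,215/8,650 = 48.7%.
LTV = 32,000/57,000 = 56.1%.
Reserves = 7,110/685 = 10.4 months.
Program A: score 789 ≥ 660; DTI 48.7% > 43%; LTV 56.1% ≤ 95%; employment 55 ≥ 18 mo; reserves 10.4 ≥ 4 mo → does not qualify.
Program B: score 789 ≥ 600; DTI 48.7% ≤ 50%; LTV 56.1% ≤ 85%; employment 55 ≥ 6 mo → qualifies.
Program C: score 789 ≥ 600; DTI 48.7% ≤ 50%; LTV 56.1% ≤ 95%; reserves 10.4 ≥ 3 mo → qualifies.
Qualifying: Program B, Program C. Lowest rate is 4.73% → Program B.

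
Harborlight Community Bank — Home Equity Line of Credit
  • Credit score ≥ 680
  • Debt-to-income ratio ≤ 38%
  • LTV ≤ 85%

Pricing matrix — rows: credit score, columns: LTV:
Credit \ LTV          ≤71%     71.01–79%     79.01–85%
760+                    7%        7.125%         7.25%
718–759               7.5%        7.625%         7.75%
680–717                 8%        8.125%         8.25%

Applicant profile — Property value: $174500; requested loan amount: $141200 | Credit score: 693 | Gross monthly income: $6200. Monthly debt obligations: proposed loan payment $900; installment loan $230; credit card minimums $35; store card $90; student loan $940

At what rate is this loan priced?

Credit score 693 ≥ 680; Total monthly debts = (900 + 230 + 35 + 90 + 940) = 2,195. DTI = 2,195/6,200 = 35.4% ≤ 38%
LTV = 141,200/174,500 = 80.9% ≤ 85%
Score 693 is in the 680–717 band; LTV 80.9% is in the 79.01–85% band → 8.25%.

8.25%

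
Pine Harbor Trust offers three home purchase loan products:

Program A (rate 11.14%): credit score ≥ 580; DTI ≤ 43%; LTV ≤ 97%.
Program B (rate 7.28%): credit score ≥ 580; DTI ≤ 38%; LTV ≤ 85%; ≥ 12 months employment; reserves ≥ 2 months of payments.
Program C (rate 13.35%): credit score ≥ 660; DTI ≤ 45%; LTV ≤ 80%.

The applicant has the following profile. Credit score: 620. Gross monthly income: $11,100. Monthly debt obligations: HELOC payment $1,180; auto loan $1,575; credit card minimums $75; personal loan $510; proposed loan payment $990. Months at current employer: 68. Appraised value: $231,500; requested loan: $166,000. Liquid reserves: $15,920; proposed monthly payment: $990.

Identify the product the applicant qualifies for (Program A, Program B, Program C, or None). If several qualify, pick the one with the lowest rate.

Total debts = (1,180 + 1,575 + 75 + 510 + 990) = 4,330; DTI = 4,330/11,100 = 39%.
LTV = 166,000/231,500 = 71.7%.
Reserves = 15,920/990 = 16.1 months.
Program A: score 620 ≥ 580; DTI 39% ≤ 43%; LTV 71.7% ≤ 97% → qualifies.
Program B: score 620 ≥ 580; DTI 39% > 38%; LTV 71.7% ≤ 85%; employment 68 ≥ 12 mo; reserves 16.1 ≥ 2 mo → does not qualify.
Program C: score 620 < 660; DTI 39% ≤ 45%; LTV 71.7% ≤ 80% → does not qualify.

Program A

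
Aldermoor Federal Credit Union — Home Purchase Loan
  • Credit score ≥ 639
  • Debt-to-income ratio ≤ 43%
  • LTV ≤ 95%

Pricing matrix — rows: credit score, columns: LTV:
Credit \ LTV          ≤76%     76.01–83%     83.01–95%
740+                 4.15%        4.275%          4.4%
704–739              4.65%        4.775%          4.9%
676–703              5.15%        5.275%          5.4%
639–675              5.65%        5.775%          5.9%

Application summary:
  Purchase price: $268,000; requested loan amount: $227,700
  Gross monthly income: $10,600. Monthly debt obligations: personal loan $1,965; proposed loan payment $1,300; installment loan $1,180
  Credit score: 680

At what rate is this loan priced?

5.4%

Credit score 680 ≥ 639; Total monthly debts = (1,965 + 1,300 + 1,180) = 4,445. DTI = 4,445/10,600 = 41.9% ≤ 43%
Loan-to-value = 227,700/268,000 = 85% — pass (95% max)
Credit 680 → row 676–703; LTV 85% → column 83.01–95%. Grid cell → 5.4%.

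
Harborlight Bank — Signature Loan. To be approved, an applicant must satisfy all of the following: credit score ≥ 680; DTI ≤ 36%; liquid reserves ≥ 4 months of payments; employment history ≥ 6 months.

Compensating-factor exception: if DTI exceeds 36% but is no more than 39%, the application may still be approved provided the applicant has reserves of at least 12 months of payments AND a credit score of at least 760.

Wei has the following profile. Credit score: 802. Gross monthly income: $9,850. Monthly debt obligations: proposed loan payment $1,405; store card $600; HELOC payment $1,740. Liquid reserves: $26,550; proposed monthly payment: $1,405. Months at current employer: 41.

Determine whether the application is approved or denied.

Credit score 802 ≥ 680 (meets base)
Total debts = (1,405 + 600 + 1,740) = 3,745. DTI: 3,745 ÷ 9,850 = 38%, over the 36% base limit.
Liquid reserves cover 26,550/1,405 = 18.9 months — ≥ 4 required
Employment 41 ≥ 6 months
38% falls in the override range (36%–39%), so the compensating-factor test applies.
Override check — reserves: 18.9 mo (ok); score: 802 (ok).
Both compensating conditions met → exception applies.

Approved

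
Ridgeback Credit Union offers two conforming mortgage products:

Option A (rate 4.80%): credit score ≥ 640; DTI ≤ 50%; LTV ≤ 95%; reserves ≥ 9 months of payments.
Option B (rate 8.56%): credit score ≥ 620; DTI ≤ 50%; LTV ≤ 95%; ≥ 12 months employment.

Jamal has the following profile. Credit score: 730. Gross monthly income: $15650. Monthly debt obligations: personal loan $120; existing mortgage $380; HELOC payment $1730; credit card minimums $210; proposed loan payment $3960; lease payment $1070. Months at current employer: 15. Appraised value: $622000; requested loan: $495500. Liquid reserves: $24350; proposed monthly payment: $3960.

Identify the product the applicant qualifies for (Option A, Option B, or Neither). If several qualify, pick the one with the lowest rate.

Total debts = (120 + 380 + 1,730 + 210 + 3,960 + 1,070) = 7,470; DTI = 7,470/15,650 = 47.7%.
LTV = 495,500/622,000 = 79.7%.
Reserves = 24,350/3,960 = 6.1 months.
Option A: score 730 ≥ 640; DTI 47.7% ≤ 50%; LTV 79.7% ≤ 95%; reserves 6.1 < 9 mo → does not qualify.
Option B: score 730 ≥ 620; DTI 47.7% ≤ 50%; LTV 79.7% ≤ 95%; employment 15 ≥ 12 mo → qualifies.

Option B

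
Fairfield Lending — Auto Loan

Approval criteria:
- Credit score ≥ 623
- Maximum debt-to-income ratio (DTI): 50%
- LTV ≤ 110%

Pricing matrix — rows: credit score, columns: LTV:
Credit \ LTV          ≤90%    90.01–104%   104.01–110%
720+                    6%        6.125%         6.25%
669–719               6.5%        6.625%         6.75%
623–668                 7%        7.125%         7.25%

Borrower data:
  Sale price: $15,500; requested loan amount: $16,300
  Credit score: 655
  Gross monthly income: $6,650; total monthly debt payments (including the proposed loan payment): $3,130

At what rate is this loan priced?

7.25%

Credit score 655 ≥ 623; DTI: 3,130 ÷ 6,650 = 47.1%, within the 50% cap
LTV = 16,300/15,500 = 105.2% ≤ 110%
Row: 655 falls in 623–668. Column: 105.2% falls in 104.01–110%. Rate = 7.25%.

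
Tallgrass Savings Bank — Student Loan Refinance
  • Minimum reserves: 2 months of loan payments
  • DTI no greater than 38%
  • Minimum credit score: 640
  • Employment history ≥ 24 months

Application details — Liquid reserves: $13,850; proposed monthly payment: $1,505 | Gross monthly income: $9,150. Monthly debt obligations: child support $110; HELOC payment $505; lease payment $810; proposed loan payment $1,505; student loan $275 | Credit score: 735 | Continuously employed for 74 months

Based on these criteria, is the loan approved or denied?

Liquid reserves cover 13,850/1,505 = 9.2 months — ≥ 2 required
Total monthly debts = (110 + 505 + 810 + 1,505 + 275) = 3,205. DTI = 3,205/9,150 = 35% ≤ 38%
Credit score 735 ≥ 640 (meets)
Employment 74 ≥ 24 months
All criteria satisfied.

Approved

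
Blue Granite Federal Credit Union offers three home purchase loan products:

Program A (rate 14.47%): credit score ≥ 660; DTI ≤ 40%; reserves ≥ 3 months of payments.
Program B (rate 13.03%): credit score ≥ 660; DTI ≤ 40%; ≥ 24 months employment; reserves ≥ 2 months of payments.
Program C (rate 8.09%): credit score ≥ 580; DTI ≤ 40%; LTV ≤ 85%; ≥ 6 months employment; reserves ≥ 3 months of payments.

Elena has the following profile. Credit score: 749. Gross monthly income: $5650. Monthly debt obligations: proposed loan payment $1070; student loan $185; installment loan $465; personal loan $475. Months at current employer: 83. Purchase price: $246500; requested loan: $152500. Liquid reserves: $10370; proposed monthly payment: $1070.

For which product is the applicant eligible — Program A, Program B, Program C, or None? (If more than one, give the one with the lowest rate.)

Program C

Total debts = (1,070 + 185 + 465 + 475) = 2,195; DTI = 2,195/5,650 = 38.8%.
LTV = 152,500/246,500 = 61.9%.
Reserves = 10,370/1,070 = 9.7 months.
Program A: score 749 ≥ 660; DTI 38.8% ≤ 40%; reserves 9.7 ≥ 3 mo → qualifies.
Program B: score 749 ≥ 660; DTI 38.8% ≤ 40%; employment 83 ≥ 24 mo; reserves 9.7 ≥ 2 mo → qualifies.
Program C: score 749 ≥ 580; DTI 38.8% ≤ 40%; LTV 61.9% ≤ 85%; employment 83 ≥ 6 mo; reserves 9.7 ≥ 3 mo → qualifies.
Qualifying: Program A, Program B, Program C. Lowest rate is 8.09% → Program C.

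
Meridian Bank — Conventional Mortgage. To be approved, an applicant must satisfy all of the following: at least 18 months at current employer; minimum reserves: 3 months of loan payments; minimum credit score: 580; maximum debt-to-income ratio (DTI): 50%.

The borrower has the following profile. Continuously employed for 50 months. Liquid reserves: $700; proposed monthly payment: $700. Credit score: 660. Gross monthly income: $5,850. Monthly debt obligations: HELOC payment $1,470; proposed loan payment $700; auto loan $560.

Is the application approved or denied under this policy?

Denied

Employment 50 ≥ 18 months
Reserves: 700 ÷ 700 = 1.0 months (below 3-month minimum)
Credit score 660 ≥ 580 (meets)
Total monthly debts = (1,470 + 700 + 560) = 2,730. DTI: 2,730 ÷ 5,850 = 46.7%, within the 50% cap
Fails on reserves.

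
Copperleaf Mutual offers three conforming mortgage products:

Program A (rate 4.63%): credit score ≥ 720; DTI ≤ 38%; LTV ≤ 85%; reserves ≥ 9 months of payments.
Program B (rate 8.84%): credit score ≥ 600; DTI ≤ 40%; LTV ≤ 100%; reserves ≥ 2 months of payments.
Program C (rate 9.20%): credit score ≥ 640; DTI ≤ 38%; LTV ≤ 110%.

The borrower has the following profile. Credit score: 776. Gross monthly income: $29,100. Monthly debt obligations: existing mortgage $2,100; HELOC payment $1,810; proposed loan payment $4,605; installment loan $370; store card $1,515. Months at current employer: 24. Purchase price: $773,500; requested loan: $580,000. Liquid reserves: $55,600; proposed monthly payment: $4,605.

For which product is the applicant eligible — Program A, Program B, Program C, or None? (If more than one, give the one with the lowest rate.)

Total debts = (2,100 + 1,810 + 4,605 + 370 + 1,515) = 10,400; DTI = 10,400/29,100 = 35.7%.
LTV = 580,000/773,500 = 75%.
Reserves = 55,600/4,605 = 12.1 months.
Program A: score 776 ≥ 720; DTI 35.7% ≤ 38%; LTV 75% ≤ 85%; reserves 12.1 ≥ 9 mo → qualifies.
Program B: score 776 ≥ 600; DTI 35.7% ≤ 40%; LTV 75% ≤ 100%; reserves 12.1 ≥ 2 mo → qualifies.
Program C: score 776 ≥ 640; DTI 35.7% ≤ 38%; LTV 75% ≤ 110% → qualifies.
Qualifying: Program A, Program B, Program C. Lowest rate is 4.63% → Program A.

Program A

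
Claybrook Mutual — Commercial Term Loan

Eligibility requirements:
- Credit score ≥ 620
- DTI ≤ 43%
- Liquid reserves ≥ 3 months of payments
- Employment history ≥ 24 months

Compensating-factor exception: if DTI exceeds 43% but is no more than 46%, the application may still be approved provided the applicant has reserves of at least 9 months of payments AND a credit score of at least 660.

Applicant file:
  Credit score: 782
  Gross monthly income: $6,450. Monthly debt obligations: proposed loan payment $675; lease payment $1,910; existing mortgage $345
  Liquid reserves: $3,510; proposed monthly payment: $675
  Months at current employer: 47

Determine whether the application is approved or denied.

Denied

Credit score 782 ≥ 620 (meets base)
Total debts = (675 + 1,910 + 345) = 2,930. DTI = 2,930/6,450 = 45.4% > 43% — standard DTI limit exceeded.
Reserves: 3,510 ÷ 675 = 5.2 months (meets 3-month minimum)
Employment 47 ≥ 24 months
DTI 45.4% is within the 43%–46% exception band; checking compensating factors.
Override check — reserves: 5.2 mo (short of 9); score: 782 (ok).
Override conditions not both satisfied; exception does not apply.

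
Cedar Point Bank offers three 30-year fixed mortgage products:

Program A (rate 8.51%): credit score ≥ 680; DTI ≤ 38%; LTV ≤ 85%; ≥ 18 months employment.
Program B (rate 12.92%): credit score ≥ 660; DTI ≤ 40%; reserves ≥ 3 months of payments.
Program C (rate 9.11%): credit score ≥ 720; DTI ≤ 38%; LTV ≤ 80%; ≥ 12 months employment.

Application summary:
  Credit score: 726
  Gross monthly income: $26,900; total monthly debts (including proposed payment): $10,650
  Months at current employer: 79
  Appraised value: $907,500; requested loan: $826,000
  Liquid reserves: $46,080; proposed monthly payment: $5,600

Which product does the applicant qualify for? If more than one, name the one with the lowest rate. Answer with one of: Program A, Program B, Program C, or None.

DTI = 10,650/26,900 = 39.6%.
LTV = 826,000/907,500 = 91%.
Reserves = 46,080/5,600 = 8.2 months.
Program A: score 726 ≥ 680; DTI 39.6% > 38%; LTV 91% > 85%; employment 79 ≥ 18 mo → does not qualify.
Program B: score 726 ≥ 660; DTI 39.6% ≤ 40%; reserves 8.2 ≥ 3 mo → qualifies.
Program C: score 726 ≥ 720; DTI 39.6% > 38%; LTV 91% > 80%; employment 79 ≥ 12 mo → does not qualify.

Program B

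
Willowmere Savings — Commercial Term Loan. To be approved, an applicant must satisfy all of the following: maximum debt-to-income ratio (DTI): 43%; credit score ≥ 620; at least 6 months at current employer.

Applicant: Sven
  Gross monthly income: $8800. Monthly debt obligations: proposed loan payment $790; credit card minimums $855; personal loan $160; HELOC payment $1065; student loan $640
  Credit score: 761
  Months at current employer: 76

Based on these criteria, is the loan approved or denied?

Approved

Total monthly debts = (790 + 855 + 160 + 1,065 + 640) = 3,510. DTI: 3,510 ÷ 8,800 = 39.9%, within the 43% cap
Credit score 761 ≥ 620 (meets)
Employment 76 ≥ 6 months
All criteria satisfied.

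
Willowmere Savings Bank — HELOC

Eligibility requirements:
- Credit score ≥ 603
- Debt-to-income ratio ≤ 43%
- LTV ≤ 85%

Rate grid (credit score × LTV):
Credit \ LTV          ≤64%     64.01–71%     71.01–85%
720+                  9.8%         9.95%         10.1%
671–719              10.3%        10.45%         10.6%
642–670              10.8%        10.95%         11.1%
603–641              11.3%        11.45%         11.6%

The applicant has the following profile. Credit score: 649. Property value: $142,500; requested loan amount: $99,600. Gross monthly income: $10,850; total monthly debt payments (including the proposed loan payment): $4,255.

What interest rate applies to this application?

Credit score 649 ≥ 603; Debt-to-income = 4,255/10,850 = 39.2% — meets 43% limit
Loan-to-value = 99,600/142,500 = 69.9% — pass (85% max)
Row: 649 falls in 642–670. Column: 69.9% falls in 64.01–71%. Rate = 10.95%.

10.95%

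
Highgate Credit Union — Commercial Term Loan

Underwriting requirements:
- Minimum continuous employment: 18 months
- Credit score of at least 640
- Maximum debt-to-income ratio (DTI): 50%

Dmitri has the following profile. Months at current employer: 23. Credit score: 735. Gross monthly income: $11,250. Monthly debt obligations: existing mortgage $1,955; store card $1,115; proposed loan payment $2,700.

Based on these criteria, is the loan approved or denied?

Denied

Employment 23 ≥ 18 months
Credit score 735 ≥ 640 (meets)
Total monthly debts = (1,955 + 1,115 + 2,700) = 5,770. DTI: 5,770 ÷ 11,250 = 51.3%, exceeds the 50% cap
Fails on DTI.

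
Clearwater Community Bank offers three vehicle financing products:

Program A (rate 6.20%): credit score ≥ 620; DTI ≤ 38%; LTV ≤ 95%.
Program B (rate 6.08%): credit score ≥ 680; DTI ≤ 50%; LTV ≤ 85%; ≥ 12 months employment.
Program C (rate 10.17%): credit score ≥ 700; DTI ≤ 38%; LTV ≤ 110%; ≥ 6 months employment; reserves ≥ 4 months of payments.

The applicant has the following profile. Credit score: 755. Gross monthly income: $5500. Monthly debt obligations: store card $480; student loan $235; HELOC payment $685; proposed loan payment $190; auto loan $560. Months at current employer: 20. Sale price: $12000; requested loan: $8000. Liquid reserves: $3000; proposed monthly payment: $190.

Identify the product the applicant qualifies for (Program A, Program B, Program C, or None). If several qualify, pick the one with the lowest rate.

Program B

Total debts = (480 + 235 + 685 + 190 + 560) = 2,150; DTI = 2,150/5,500 = 39.1%.
LTV = 8,000/12,000 = 66.7%.
Reserves = 3,000/190 = 15.8 months.
Program A: score 755 ≥ 620; DTI 39.1% > 38%; LTV 66.7% ≤ 95% → does not qualify.
Program B: score 755 ≥ 680; DTI 39.1% ≤ 50%; LTV 66.7% ≤ 85%; employment 20 ≥ 12 mo → qualifies.
Program C: score 755 ≥ 700; DTI 39.1% > 38%; LTV 66.7% ≤ 110%; employment 20 ≥ 6 mo; reserves 15.8 ≥ 4 mo → does not qualify.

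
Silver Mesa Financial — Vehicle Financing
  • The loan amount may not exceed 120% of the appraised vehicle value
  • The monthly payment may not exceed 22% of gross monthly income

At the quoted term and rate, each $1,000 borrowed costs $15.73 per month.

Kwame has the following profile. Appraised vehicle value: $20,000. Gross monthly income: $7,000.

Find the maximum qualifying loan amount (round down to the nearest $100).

$24,000

Payment cap: 22% × $7,000 = $1,540/month.
At $15.73 per $1,000, that supports 1,540/15.73 × 1,000 ≈ $97,902 → $97,900.
LTV cap: 120% × $20,000 = $24,000 → $24,000.
Binding constraint: loan-to-value.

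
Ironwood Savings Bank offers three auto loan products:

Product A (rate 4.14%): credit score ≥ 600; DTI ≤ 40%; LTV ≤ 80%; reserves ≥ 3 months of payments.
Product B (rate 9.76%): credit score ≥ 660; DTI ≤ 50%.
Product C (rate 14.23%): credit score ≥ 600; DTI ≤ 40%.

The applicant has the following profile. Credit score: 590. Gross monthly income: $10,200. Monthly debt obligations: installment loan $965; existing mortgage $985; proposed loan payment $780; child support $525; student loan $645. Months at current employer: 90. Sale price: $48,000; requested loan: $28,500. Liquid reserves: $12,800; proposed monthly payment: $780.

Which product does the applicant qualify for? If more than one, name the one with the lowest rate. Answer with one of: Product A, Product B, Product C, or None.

Total debts = (965 + 985 + 780 + 525 + 645) = 3,900; DTI = 3,900/10,200 = 38.2%.
LTV = 28,500/48,000 = 59.4%.
Reserves = 12,800/780 = 16.4 months.
Product A: score 590 < 600; DTI 38.2% ≤ 40%; LTV 59.4% ≤ 80%; reserves 16.4 ≥ 3 mo → does not qualify.
Product B: score 590 < 660; DTI 38.2% ≤ 50% → does not qualify.
Product C: score 590 < 600; DTI 38.2% ≤ 40% → does not qualify.

None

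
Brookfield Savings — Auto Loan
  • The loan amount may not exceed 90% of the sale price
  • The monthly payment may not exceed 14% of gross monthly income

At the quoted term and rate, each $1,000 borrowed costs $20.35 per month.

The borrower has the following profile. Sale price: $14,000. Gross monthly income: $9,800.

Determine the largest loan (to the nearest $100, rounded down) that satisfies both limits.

Payment cap: 14% × $9,800 = $1,372/month.
At $20.35 per $1,000, that supports 1,372/20.35 × 1,000 ≈ $67,420 → $67,400.
LTV cap: 90% × $14,000 = $12,600 → $12,600.
Binding constraint: loan-to-value.

$12,600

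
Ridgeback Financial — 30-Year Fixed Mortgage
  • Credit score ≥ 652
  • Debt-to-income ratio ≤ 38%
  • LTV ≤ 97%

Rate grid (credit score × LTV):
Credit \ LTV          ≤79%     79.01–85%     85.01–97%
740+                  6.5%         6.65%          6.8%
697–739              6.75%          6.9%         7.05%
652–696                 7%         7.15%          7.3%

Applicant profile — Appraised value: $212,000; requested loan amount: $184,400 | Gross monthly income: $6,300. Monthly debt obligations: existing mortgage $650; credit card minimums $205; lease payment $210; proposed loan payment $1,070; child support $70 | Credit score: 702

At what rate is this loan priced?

7.05%

Credit score 702 ≥ 652; Total monthly debts = (650 + 205 + 210 + 1,070 + 70) = 2,205. DTI: 2,205 ÷ 6,300 = 35%, within the 38% cap
LTV: 184,400 ÷ 212,000 = 87%, within 97% cap
Score 702 is in the 697–739 band; LTV 87% is in the 85.01–97% band → 7.05%.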